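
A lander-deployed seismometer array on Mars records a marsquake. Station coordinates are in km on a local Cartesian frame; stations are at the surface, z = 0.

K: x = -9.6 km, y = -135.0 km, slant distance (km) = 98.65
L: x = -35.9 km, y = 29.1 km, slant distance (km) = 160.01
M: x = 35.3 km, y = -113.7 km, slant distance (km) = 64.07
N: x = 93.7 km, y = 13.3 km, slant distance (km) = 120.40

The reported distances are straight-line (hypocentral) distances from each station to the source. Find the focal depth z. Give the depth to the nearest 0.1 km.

54.1 km

Each station gives a sphere (x−x_i)² + (y−y_i)² + z² = d_i² (stations at z=0).
Subtracting the K sphere from L and M: z² cancels, leaving linear equations in x and y:
-52.6 x + 328.2 y = -32052.92
89.8 x + 42.6 y = 1483.48
Solving: x ≈ 58.409, y ≈ -88.302 km (keep extra digits for the depth step; rounded: 58.4, -88.3).
Then from the K sphere: z² = 98.65² − (x + 9.6)² − (y + 135.0)² with x = 58.409, y = -88.302, so z ≈ 54.092 ≈ 54.1 km.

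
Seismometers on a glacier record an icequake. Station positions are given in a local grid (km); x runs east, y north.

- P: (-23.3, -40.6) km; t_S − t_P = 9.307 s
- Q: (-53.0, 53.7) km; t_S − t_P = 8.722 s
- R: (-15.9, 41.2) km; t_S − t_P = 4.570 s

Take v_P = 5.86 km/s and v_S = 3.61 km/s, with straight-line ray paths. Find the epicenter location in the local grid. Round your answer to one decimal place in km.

(26.0, 31.7)

Distance from S−P lag: d = Δt · v_P v_S / (v_P − v_S) = Δt · (5.86·3.61)/(5.86−3.61) ≈ 9.4020·Δt.
So d_P = 87.50, d_Q = 82.00, d_R = 42.97 km.
Circle about each station: (x + 23.3)² + (y + 40.6)² = 87.50²; (x + 53.0)² + (y − 53.7)² = 82.00²; (x + 15.9)² + (y − 41.2)² = 42.97².
Subtracting the P equation from the Q and R equations removes the quadratic terms:
-59.4 x + 188.6 y = 4433.69
14.8 x + 163.6 y = 5568.83
Solving the 2×2 system: x ≈ 26.0, y ≈ 31.7 km.
Check against P (with the unrounded x, y): √((x + 23.3)²+(y + 40.6)²) = 87.49 ≈ 87.50 km. ✓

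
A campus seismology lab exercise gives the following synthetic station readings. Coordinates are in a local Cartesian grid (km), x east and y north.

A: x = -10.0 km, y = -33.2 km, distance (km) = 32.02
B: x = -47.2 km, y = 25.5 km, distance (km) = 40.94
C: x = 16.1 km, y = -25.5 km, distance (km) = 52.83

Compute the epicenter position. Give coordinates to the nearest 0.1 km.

Circle about each station: (x + 10.0)² + (y + 33.2)² = 32.02²; (x + 47.2)² + (y − 25.5)² = 40.94²; (x − 16.1)² + (y + 25.5)² = 52.83².
Subtracting the A equation from the B and C equations removes the quadratic terms:
-74.4 x + 117.4 y = 1025.05
52.2 x + 15.4 y = -2058.51
Solving the 2×2 system: x ≈ -35.4, y ≈ -13.7 km.

(-35.4, -13.7)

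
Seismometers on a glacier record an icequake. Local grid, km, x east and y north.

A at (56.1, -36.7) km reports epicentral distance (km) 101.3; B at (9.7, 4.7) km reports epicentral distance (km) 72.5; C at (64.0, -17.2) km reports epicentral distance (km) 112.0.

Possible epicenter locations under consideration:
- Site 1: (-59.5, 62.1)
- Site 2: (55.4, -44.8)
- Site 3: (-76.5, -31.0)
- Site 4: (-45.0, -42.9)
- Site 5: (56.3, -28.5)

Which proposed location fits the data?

Site 4

For each candidate, compare |candidate − station| to the reported distance:
Site 1: residuals A 50.8, B 17.4, C 34.8 → max 50.8 km
Site 2: residuals A 93.2, B 5.1, C 83.1 → max 93.2 km
Site 3: residuals A 31.4, B 20.8, C 29.2 → max 31.4 km
Site 4: residuals A 0.0, B 0.0, C 0.0 → max 0.0 km
Site 5: residuals A 93.1, B 15.3, C 98.3 → max 98.3 km
Only Site 4 has all residuals ≈ 0.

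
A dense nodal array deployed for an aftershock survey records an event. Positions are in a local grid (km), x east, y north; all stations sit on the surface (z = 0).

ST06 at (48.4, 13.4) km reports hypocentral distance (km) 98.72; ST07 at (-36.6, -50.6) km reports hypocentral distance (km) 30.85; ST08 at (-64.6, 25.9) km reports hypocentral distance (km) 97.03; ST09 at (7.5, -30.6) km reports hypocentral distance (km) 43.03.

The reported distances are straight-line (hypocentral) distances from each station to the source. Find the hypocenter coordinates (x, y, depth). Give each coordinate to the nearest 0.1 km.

(-17.9, -55.7, 24.0)

Each station gives a sphere (x−x_i)² + (y−y_i)² + z² = d_i² (stations at z=0).
Subtracting the ST06 sphere from ST07 and ST08: z² cancels, leaving linear equations in x and y:
-170.0 x − 128.0 y = 10171.72
-226.0 x + 25.0 y = 2652.67
Solving: x ≈ -17.898, y ≈ -55.695 km (keep extra digits for the depth step; rounded: -17.9, -55.7).
Then from the ST06 sphere: z² = 98.72² − (x − 48.4)² − (y − 13.4)² with x = -17.898, y = -55.695, so z ≈ 24.002 ≈ 24.0 km.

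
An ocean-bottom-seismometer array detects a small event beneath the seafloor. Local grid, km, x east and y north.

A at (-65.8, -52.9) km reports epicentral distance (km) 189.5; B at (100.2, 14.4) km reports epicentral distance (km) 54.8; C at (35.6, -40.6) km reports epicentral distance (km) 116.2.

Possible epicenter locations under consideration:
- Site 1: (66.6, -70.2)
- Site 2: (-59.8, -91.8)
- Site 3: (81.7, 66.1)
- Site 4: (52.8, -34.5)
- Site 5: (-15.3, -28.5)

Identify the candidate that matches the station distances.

Site 3

For each candidate, compare |candidate − station| to the reported distance:
Site 1: residuals A 56.0, B 36.2, C 73.3 → max 73.3 km
Site 2: residuals A 150.1, B 137.2, C 7.9 → max 150.1 km
Site 3: residuals A 0.0, B 0.1, C 0.0 → max 0.1 km
Site 4: residuals A 69.5, B 13.3, C 98.0 → max 98.0 km
Site 5: residuals A 133.4, B 68.4, C 63.9 → max 133.4 km
Only Site 3 has all residuals ≈ 0.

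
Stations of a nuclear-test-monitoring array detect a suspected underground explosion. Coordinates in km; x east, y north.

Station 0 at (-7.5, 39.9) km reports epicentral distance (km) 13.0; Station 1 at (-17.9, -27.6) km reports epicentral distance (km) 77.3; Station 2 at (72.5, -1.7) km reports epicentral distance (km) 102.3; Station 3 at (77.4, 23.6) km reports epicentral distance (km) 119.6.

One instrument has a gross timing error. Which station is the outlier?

Station 3

Solve using three stations at a time. Using Station 0, Station 1, Station 2 (subtract circle equations pairwise → linear system) gives (x, y) ≈ (-16.0, 49.7).
Distances from that point to each station vs reported:
  Station 0: calculated 12.9 vs reported 13.0 → residual 0.1 km
  Station 1: calculated 77.3 vs reported 77.3 → residual 0.0 km
  Station 2: calculated 102.3 vs reported 102.3 → residual 0.0 km
  Station 3: calculated 96.9 vs reported 119.6 → residual 22.7 km
Station 0, Station 1, Station 2 are mutually consistent (residuals ≈ 0); Station 3 is off by 22.7 km.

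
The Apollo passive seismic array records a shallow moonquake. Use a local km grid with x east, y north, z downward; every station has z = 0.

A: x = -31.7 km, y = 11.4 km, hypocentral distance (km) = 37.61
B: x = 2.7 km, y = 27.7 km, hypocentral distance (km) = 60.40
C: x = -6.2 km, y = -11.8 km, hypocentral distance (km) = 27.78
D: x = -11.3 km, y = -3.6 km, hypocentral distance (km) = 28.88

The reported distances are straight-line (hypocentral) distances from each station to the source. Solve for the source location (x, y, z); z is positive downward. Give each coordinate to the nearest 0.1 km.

Each station gives a sphere (x−x_i)² + (y−y_i)² + z² = d_i² (stations at z=0).
Subtracting the A sphere from B and C: z² cancels, leaving linear equations in x and y:
68.8 x + 32.6 y = -2593.92
51.0 x − 46.4 y = -314.39
Solving: x ≈ -26.902, y ≈ -22.793 km (keep extra digits for the depth step; rounded: -26.9, -22.8).
Then from the A sphere: z² = 37.61² − (x + 31.7)² − (y − 11.4)² with x = -26.902, y = -22.793, so z ≈ 14.911 ≈ 14.9 km.
Check against D (with the unrounded solution): distance 28.88 ≈ 28.88 km. ✓

x ≈ -26.9 km, y ≈ -22.8 km, depth ≈ 14.9 km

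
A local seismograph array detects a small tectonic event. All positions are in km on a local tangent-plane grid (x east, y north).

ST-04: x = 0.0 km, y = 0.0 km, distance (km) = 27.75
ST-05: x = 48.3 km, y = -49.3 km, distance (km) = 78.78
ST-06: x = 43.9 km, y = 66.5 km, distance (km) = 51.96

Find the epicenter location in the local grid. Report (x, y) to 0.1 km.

Circle about each station: x² + y² = 27.75²; (x − 48.3)² + (y + 49.3)² = 78.78²; (x − 43.9)² + (y − 66.5)² = 51.96².
Subtracting the ST-04 equation from the ST-05 and ST-06 equations removes the quadratic terms:
96.6 x − 98.6 y = -672.85
87.8 x + 133.0 y = 4419.68
Solving the 2×2 system: x ≈ 16.1, y ≈ 22.6 km.
Check against ST-04 (with the unrounded x, y): √(x²+y²) = 27.75 ≈ 27.75 km. ✓

(16.1, 22.6)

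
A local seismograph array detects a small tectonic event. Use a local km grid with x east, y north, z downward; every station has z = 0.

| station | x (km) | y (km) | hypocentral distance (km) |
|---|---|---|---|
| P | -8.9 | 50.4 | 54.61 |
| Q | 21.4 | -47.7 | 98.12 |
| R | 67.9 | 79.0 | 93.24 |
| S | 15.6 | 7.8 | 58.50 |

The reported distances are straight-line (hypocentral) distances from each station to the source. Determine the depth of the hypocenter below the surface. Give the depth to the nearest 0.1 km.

50.7 km

Each station gives a sphere (x−x_i)² + (y−y_i)² + z² = d_i² (stations at z=0).
Subtracting the P sphere from Q and R: z² cancels, leaving linear equations in x and y:
60.6 x − 196.2 y = -6531.40
153.6 x + 57.2 y = 2520.59
Solving: x ≈ 3.599, y ≈ 34.401 km (keep extra digits for the depth step; rounded: 3.6, 34.4).
Then from the P sphere: z² = 54.61² − (x + 8.9)² − (y − 50.4)² with x = 3.599, y = 34.401, so z ≈ 50.696 ≈ 50.7 km.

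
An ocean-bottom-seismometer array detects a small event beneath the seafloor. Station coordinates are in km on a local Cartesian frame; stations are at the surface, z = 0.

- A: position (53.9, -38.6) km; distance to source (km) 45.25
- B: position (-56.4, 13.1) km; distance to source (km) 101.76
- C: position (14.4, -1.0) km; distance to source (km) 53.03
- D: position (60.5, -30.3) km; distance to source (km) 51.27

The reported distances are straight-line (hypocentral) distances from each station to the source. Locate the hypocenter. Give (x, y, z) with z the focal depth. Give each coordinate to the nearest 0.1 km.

x ≈ 22.7 km, y ≈ -42.0 km, depth ≈ 32.6 km

Each station gives a sphere (x−x_i)² + (y−y_i)² + z² = d_i² (stations at z=0).
Subtracting the A sphere from B and C: z² cancels, leaving linear equations in x and y:
-220.6 x + 103.4 y = -9350.14
-79.0 x + 75.2 y = -4951.43
Solving: x ≈ 22.701, y ≈ -41.996 km (keep extra digits for the depth step; rounded: 22.7, -42.0).
Then from the A sphere: z² = 45.25² − (x − 53.9)² − (y + 38.6)² with x = 22.701, y = -41.996, so z ≈ 32.598 ≈ 32.6 km.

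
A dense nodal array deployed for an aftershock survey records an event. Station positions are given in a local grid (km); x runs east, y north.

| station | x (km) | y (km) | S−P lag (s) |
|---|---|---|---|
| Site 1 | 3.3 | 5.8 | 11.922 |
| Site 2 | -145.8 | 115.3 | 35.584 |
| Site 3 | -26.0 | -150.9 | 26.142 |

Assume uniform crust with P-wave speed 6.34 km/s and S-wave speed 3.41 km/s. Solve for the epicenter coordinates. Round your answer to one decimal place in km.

Distance from S−P lag: d = Δt · v_P v_S / (v_P − v_S) = Δt · (6.34·3.41)/(6.34−3.41) ≈ 7.3786·Δt.
So d_Site 1 = 87.97, d_Site 2 = 262.56, d_Site 3 = 192.89 km.
Circle about each station: (x − 3.3)² + (y − 5.8)² = 87.97²; (x + 145.8)² + (y − 115.3)² = 262.56²; (x + 26.0)² + (y + 150.9)² = 192.89².
Subtracting the Site 1 equation from the Site 2 and Site 3 equations removes the quadratic terms:
-298.2 x + 219.0 y = -26691.83
-58.6 x − 313.4 y = -6065.55
Solving the 2×2 system: x ≈ 91.2, y ≈ 2.3 km.
Check against Site 1 (with the unrounded x, y): √((x − 3.3)²+(y − 5.8)²) = 87.97 ≈ 87.97 km. ✓

91.2 km east, 2.3 km north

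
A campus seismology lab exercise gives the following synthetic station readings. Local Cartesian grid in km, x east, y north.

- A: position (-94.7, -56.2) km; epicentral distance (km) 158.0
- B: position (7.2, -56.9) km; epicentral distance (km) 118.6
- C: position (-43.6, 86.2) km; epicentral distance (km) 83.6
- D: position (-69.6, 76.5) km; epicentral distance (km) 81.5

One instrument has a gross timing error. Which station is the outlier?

C

Solve using three stations at a time. Using A, B, D (subtract circle equations pairwise → linear system) gives (x, y) ≈ (10.5, 61.7).
Distances from that point to each station vs reported:
  A: calculated 158.0 vs reported 158.0 → residual 0.0 km
  B: calculated 118.6 vs reported 118.6 → residual 0.0 km
  C: calculated 59.4 vs reported 83.6 → residual 24.2 km
  D: calculated 81.5 vs reported 81.5 → residual 0.0 km
A, B, D are mutually consistent (residuals ≈ 0); C is off by 24.2 km.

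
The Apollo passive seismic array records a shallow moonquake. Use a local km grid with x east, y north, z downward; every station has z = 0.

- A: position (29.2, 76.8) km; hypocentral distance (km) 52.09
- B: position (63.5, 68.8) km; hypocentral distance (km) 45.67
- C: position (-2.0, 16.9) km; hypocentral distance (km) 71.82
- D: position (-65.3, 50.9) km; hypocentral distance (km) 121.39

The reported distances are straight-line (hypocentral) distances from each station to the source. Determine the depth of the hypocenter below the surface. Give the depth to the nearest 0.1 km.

Each station gives a sphere (x−x_i)² + (y−y_i)² + z² = d_i² (stations at z=0).
Subtracting the A sphere from B and C: z² cancels, leaving linear equations in x and y:
68.6 x − 16.0 y = 2642.43
-62.4 x − 119.8 y = -8906.01
Solving: x ≈ 49.807, y ≈ 48.398 km (keep extra digits for the depth step; rounded: 49.8, 48.4).
Then from the A sphere: z² = 52.09² − (x − 29.2)² − (y − 76.8)² with x = 49.807, y = 48.398, so z ≈ 38.497 ≈ 38.5 km.
Check against D (with the unrounded solution): distance 121.40 ≈ 121.39 km. ✓

38.5 km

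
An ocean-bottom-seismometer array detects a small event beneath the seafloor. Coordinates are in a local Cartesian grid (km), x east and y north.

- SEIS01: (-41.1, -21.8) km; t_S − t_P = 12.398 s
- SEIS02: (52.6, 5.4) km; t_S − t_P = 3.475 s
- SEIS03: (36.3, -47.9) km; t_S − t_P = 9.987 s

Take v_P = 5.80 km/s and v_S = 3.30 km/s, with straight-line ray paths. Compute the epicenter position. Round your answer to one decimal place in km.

(39.4, 28.5)

Distance from S−P lag: d = Δt · v_P v_S / (v_P − v_S) = Δt · (5.80·3.30)/(5.80−3.30) ≈ 7.6560·Δt.
So d_SEIS01 = 94.92, d_SEIS02 = 26.60, d_SEIS03 = 76.46 km.
Circle about each station: (x + 41.1)² + (y + 21.8)² = 94.92²; (x − 52.6)² + (y − 5.4)² = 26.60²; (x − 36.3)² + (y + 47.9)² = 76.46².
Subtracting the SEIS01 equation from the SEIS02 and SEIS03 equations removes the quadratic terms:
187.4 x + 54.4 y = 8933.72
154.8 x − 52.2 y = 4611.32
Solving the 2×2 system: x ≈ 39.4, y ≈ 28.5 km.
Check against SEIS01 (with the unrounded x, y): √((x + 41.1)²+(y + 21.8)²) = 94.92 ≈ 94.92 km. ✓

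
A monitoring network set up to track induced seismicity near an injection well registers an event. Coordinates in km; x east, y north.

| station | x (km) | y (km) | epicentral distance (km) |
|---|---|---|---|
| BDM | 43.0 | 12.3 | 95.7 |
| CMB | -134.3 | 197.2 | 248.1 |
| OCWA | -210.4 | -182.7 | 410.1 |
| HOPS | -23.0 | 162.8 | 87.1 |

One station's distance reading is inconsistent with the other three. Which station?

HOPS

Solve using three stations at a time. Using BDM, CMB, OCWA (subtract circle equations pairwise → linear system) gives (x, y) ≈ (91.6, 94.7).
Distances from that point to each station vs reported:
  BDM: calculated 95.7 vs reported 95.7 → residual 0.0 km
  CMB: calculated 248.1 vs reported 248.1 → residual 0.0 km
  OCWA: calculated 410.1 vs reported 410.1 → residual 0.0 km
  HOPS: calculated 133.3 vs reported 87.1 → residual 46.2 km
BDM, CMB, OCWA are mutually consistent (residuals ≈ 0); HOPS is off by 46.2 km.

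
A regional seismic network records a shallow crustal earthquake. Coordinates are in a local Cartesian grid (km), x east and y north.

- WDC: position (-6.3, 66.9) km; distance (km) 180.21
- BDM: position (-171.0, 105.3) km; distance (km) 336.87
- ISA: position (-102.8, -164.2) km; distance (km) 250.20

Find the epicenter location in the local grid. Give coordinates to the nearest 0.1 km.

Circle about each station: (x + 6.3)² + (y − 66.9)² = 180.21²; (x + 171.0)² + (y − 105.3)² = 336.87²; (x + 102.8)² + (y + 164.2)² = 250.20².
Subtracting the WDC equation from the BDM and ISA equations removes the quadratic terms:
-329.4 x + 76.8 y = -45191.96
-193.0 x − 462.2 y = 2889.78
Solving the 2×2 system: x ≈ 123.7, y ≈ -57.9 km.

123.7 km east, -57.9 km north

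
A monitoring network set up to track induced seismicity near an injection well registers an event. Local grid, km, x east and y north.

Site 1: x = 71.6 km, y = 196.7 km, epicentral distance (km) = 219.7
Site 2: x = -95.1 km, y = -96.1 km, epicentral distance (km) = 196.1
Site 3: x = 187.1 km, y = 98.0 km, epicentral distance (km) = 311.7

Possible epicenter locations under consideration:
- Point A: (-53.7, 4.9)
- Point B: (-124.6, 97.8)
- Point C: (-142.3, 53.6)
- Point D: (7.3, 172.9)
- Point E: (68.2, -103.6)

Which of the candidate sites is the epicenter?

Point B

For each candidate, compare |candidate − station| to the reported distance:
Point A: residuals Site 1 9.4, Site 2 86.9, Site 3 53.5 → max 86.9 km
Point B: residuals Site 1 0.0, Site 2 0.0, Site 3 0.0 → max 0.0 km
Point C: residuals Site 1 37.7, Site 2 39.1, Site 3 20.7 → max 39.1 km
Point D: residuals Site 1 151.1, Site 2 91.7, Site 3 116.9 → max 151.1 km
Point E: residuals Site 1 80.6, Site 2 32.6, Site 3 77.6 → max 80.6 km
Only Point B has all residuals ≈ 0.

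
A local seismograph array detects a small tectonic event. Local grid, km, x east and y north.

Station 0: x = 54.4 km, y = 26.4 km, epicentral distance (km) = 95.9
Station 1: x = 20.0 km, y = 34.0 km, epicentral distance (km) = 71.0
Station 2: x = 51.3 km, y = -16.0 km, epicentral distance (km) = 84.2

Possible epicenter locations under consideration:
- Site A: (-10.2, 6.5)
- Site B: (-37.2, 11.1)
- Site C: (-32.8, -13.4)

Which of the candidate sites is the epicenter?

Site C

For each candidate, compare |candidate − station| to the reported distance:
Site A: residuals Station 0 28.3, Station 1 30.2, Station 2 18.7 → max 30.2 km
Site B: residuals Station 0 3.0, Station 1 9.4, Station 2 8.4 → max 9.4 km
Site C: residuals Station 0 0.0, Station 1 0.0, Station 2 0.1 → max 0.1 km
Only Site C has all residuals ≈ 0.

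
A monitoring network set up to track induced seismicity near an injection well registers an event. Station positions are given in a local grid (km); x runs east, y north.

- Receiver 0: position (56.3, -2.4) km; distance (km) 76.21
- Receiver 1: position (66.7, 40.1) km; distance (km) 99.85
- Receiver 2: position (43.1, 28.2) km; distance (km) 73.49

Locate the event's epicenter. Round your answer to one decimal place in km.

Circle about each station: (x − 56.3)² + (y + 2.4)² = 76.21²; (x − 66.7)² + (y − 40.1)² = 99.85²; (x − 43.1)² + (y − 28.2)² = 73.49².
Subtracting the Receiver 0 equation from the Receiver 1 and Receiver 2 equations removes the quadratic terms:
20.8 x + 85.0 y = -1280.61
-26.4 x + 61.2 y = -115.42
Solving the 2×2 system: x ≈ -19.5, y ≈ -10.3 km.

-19.5 km east, -10.3 km north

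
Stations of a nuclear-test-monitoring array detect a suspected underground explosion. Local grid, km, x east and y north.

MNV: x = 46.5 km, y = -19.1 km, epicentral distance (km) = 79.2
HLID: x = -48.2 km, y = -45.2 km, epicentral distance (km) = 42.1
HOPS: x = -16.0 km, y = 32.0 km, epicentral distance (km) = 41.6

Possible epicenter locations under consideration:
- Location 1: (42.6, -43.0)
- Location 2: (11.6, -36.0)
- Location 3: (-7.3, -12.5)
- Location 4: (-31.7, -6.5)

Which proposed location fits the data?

Location 4

For each candidate, compare |candidate − station| to the reported distance:
Location 1: residuals MNV 55.0, HLID 48.7, HOPS 53.6 → max 55.0 km
Location 2: residuals MNV 40.4, HLID 18.4, HOPS 31.8 → max 40.4 km
Location 3: residuals MNV 25.0, HLID 10.3, HOPS 3.7 → max 25.0 km
Location 4: residuals MNV 0.0, HLID 0.0, HOPS 0.0 → max 0.0 km
Only Location 4 has all residuals ≈ 0.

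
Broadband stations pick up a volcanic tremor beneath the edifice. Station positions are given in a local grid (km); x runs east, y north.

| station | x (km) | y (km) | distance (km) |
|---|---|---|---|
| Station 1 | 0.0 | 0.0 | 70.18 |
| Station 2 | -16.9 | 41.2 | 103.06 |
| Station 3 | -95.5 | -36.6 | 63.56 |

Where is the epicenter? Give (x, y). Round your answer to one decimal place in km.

Circle about each station: x² + y² = 70.18²; (x + 16.9)² + (y − 41.2)² = 103.06²; (x + 95.5)² + (y + 36.6)² = 63.56².
Subtracting the Station 1 equation from the Station 2 and Station 3 equations removes the quadratic terms:
-33.8 x + 82.4 y = -3713.08
-191.0 x − 73.2 y = 11345.17
Solving the 2×2 system: x ≈ -36.4, y ≈ -60.0 km.

(-36.4, -60.0)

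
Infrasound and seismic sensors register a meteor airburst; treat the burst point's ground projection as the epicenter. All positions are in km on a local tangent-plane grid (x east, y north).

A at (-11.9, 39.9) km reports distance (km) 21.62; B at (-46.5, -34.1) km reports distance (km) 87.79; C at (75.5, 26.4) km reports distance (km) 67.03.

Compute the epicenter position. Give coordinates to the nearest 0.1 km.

x ≈ 8.9 km, y ≈ 34.0 km

Circle about each station: (x + 11.9)² + (y − 39.9)² = 21.62²; (x + 46.5)² + (y + 34.1)² = 87.79²; (x − 75.5)² + (y − 26.4)² = 67.03².
Subtracting the A equation from the B and C equations removes the quadratic terms:
-69.2 x − 148.0 y = -5648.22
174.8 x − 27.0 y = 637.99
Solving the 2×2 system: x ≈ 8.9, y ≈ 34.0 km.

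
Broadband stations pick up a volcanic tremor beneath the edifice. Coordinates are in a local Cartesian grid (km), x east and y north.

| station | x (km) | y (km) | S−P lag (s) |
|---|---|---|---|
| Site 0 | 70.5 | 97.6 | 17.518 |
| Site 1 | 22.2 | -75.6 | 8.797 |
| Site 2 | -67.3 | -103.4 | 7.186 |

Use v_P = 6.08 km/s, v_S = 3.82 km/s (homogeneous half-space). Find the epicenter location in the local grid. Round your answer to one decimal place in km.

Distance from S−P lag: d = Δt · v_P v_S / (v_P − v_S) = Δt · (6.08·3.82)/(6.08−3.82) ≈ 10.2768·Δt.
So d_Site 0 = 180.03, d_Site 1 = 90.41, d_Site 2 = 73.85 km.
Circle about each station: (x − 70.5)² + (y − 97.6)² = 180.03²; (x − 22.2)² + (y + 75.6)² = 90.41²; (x + 67.3)² + (y + 103.4)² = 73.85².
Subtracting pairs of circle equations eliminates x²+y² and gives linear equations (the radical axes):
-96.6 x − 346.4 y = 15949.02
-275.6 x − 402.0 y = 27681.82
Solving the 2×2 system: x ≈ -56.1, y ≈ -30.4 km.
Check against Site 0 (with the unrounded x, y): √((x − 70.5)²+(y − 97.6)²) = 180.03 ≈ 180.03 km. ✓

x ≈ -56.1 km, y ≈ -30.4 km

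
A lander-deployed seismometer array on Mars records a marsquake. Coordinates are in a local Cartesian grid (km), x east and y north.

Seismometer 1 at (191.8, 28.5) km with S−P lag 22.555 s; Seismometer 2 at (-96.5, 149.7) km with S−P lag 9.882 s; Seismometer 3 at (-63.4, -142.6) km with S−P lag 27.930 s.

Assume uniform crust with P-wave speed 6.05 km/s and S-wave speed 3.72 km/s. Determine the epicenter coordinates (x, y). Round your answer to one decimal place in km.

Distance from S−P lag: d = Δt · v_P v_S / (v_P − v_S) = Δt · (6.05·3.72)/(6.05−3.72) ≈ 9.6592·Δt.
So d_Seismometer 1 = 217.86, d_Seismometer 2 = 95.45, d_Seismometer 3 = 269.78 km.
Circle about each station: (x − 191.8)² + (y − 28.5)² = 217.86²; (x + 96.5)² + (y − 149.7)² = 95.45²; (x + 63.4)² + (y + 142.6)² = 269.78².
Subtracting the Seismometer 1 equation from the Seismometer 2 and Seismometer 3 equations removes the quadratic terms:
-576.6 x + 242.4 y = 32475.13
-510.4 x − 342.2 y = -38563.44
Solving the 2×2 system: x ≈ -5.5, y ≈ 120.9 km.

-5.5 km east, 120.9 km north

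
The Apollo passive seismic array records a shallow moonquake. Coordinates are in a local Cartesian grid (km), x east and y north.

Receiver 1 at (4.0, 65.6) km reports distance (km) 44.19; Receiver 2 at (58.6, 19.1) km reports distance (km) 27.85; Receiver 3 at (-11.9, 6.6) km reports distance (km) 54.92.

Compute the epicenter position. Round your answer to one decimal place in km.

Circle about each station: (x − 4.0)² + (y − 65.6)² = 44.19²; (x − 58.6)² + (y − 19.1)² = 27.85²; (x + 11.9)² + (y − 6.6)² = 54.92².
Subtracting pairs of circle equations eliminates x²+y² and gives linear equations (the radical axes):
109.2 x − 93.0 y = 656.54
-31.8 x − 118.0 y = -5197.64
Solving the 2×2 system: x ≈ 35.4, y ≈ 34.5 km.

x ≈ 35.4 km, y ≈ 34.5 km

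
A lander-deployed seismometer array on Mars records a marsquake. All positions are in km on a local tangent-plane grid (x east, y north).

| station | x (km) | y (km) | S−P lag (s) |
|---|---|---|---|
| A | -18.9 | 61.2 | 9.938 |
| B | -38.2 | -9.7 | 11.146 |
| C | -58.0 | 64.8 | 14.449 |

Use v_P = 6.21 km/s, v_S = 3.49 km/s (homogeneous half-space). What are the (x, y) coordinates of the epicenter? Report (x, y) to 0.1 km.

(46.6, 16.7)

Distance from S−P lag: d = Δt · v_P v_S / (v_P − v_S) = Δt · (6.21·3.49)/(6.21−3.49) ≈ 7.9680·Δt.
So d_A = 79.19, d_B = 88.81, d_C = 115.13 km.
Circle about each station: (x + 18.9)² + (y − 61.2)² = 79.19²; (x + 38.2)² + (y + 9.7)² = 88.81²; (x + 58.0)² + (y − 64.8)² = 115.13².
Subtracting the A equation from the B and C equations removes the quadratic terms:
-38.6 x − 141.8 y = -4165.48
-78.2 x + 7.2 y = -3523.47
Solving the 2×2 system: x ≈ 46.6, y ≈ 16.7 km.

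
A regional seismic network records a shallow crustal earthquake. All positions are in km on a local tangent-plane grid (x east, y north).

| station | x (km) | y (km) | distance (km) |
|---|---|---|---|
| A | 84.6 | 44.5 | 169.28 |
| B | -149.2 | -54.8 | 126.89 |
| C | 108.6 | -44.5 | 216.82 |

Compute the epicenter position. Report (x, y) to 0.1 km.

x ≈ -84.4 km, y ≈ 54.3 km

Circle about each station: (x − 84.6)² + (y − 44.5)² = 169.28²; (x + 149.2)² + (y + 54.8)² = 126.89²; (x − 108.6)² + (y + 44.5)² = 216.82².
Subtracting the A equation from the B and C equations removes the quadratic terms:
-467.6 x − 198.6 y = 28680.92
48.0 x − 178.0 y = -13718.39
Solving the 2×2 system: x ≈ -84.4, y ≈ 54.3 km.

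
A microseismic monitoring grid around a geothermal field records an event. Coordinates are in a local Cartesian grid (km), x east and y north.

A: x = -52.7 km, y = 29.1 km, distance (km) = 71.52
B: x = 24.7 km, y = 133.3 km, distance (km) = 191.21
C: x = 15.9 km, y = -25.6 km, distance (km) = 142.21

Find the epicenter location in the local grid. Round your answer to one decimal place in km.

(-121.7, 10.3)

Circle about each station: (x + 52.7)² + (y − 29.1)² = 71.52²; (x − 24.7)² + (y − 133.3)² = 191.21²; (x − 15.9)² + (y + 25.6)² = 142.21².
Subtracting pairs of circle equations eliminates x²+y² and gives linear equations (the radical axes):
154.8 x + 208.4 y = -16691.27
137.2 x − 109.4 y = -17824.50
Solving the 2×2 system: x ≈ -121.7, y ≈ 10.3 km.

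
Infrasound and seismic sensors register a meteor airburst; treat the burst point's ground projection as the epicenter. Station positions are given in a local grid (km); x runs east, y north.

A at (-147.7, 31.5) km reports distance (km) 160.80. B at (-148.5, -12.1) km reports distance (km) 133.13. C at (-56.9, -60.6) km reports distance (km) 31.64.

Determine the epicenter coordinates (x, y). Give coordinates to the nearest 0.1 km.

Circle about each station: (x + 147.7)² + (y − 31.5)² = 160.80²; (x + 148.5)² + (y + 12.1)² = 133.13²; (x + 56.9)² + (y + 60.6)² = 31.64².
Subtracting the A equation from the B and C equations removes the quadratic terms:
-1.6 x − 87.2 y = 7524.16
181.6 x − 184.2 y = 8957.98
Solving the 2×2 system: x ≈ -37.5, y ≈ -85.6 km.
Check against A (with the unrounded x, y): √((x + 147.7)²+(y − 31.5)²) = 160.80 ≈ 160.80 km. ✓

x ≈ -37.5 km, y ≈ -85.6 km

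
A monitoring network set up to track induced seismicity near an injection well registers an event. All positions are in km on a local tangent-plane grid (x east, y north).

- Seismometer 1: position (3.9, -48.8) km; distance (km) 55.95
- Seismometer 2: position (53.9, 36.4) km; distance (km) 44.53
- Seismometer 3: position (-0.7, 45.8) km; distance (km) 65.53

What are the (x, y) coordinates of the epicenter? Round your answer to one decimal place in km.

39.7 km east, -5.8 km north

Circle about each station: (x − 3.9)² + (y + 48.8)² = 55.95²; (x − 53.9)² + (y − 36.4)² = 44.53²; (x + 0.7)² + (y − 45.8)² = 65.53².
Subtracting the Seismometer 1 equation from the Seismometer 2 and Seismometer 3 equations removes the quadratic terms:
100.0 x + 170.4 y = 2981.00
-9.2 x + 189.2 y = -1462.30
Solving the 2×2 system: x ≈ 39.7, y ≈ -5.8 km.
Check against Seismometer 1 (with the unrounded x, y): √((x − 3.9)²+(y + 48.8)²) = 55.95 ≈ 55.95 km. ✓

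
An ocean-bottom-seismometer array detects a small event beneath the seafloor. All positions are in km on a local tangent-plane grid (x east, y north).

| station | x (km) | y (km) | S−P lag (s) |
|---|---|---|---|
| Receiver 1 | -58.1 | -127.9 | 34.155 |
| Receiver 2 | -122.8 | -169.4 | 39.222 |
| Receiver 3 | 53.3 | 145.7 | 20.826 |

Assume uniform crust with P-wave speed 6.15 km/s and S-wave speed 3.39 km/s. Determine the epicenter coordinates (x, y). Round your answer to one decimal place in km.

Distance from S−P lag: d = Δt · v_P v_S / (v_P − v_S) = Δt · (6.15·3.39)/(6.15−3.39) ≈ 7.5538·Δt.
So d_Receiver 1 = 258.00, d_Receiver 2 = 296.28, d_Receiver 3 = 157.32 km.
Circle about each station: (x + 58.1)² + (y + 127.9)² = 258.00²; (x + 122.8)² + (y + 169.4)² = 296.28²; (x − 53.3)² + (y − 145.7)² = 157.32².
Subtracting the Receiver 1 equation from the Receiver 2 and Receiver 3 equations removes the quadratic terms:
-129.4 x − 83.0 y = 2824.34
222.8 x + 547.2 y = 46149.78
Solving the 2×2 system: x ≈ -102.8, y ≈ 126.2 km.

-102.8 km east, 126.2 km north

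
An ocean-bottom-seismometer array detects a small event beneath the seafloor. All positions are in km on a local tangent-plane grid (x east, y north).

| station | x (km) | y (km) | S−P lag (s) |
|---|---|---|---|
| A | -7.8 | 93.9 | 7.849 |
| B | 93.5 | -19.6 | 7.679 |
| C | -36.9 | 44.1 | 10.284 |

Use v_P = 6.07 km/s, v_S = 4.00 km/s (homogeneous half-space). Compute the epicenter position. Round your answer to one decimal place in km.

x ≈ 81.0 km, y ≈ 69.6 km

Distance from S−P lag: d = Δt · v_P v_S / (v_P − v_S) = Δt · (6.07·4.00)/(6.07−4.00) ≈ 11.7295·Δt.
So d_A = 92.06, d_B = 90.07, d_C = 120.63 km.
Circle about each station: (x + 7.8)² + (y − 93.9)² = 92.06²; (x − 93.5)² + (y + 19.6)² = 90.07²; (x + 36.9)² + (y − 44.1)² = 120.63².
Subtracting the A equation from the B and C equations removes the quadratic terms:
202.6 x − 227.0 y = 610.80
-58.2 x − 99.6 y = -11648.18
Solving the 2×2 system: x ≈ 81.0, y ≈ 69.6 km.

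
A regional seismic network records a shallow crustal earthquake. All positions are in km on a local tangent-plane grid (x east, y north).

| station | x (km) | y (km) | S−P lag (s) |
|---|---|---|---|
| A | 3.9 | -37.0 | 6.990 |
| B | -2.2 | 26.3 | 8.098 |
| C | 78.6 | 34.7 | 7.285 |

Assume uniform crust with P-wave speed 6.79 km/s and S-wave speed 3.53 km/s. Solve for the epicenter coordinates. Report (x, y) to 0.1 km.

Distance from S−P lag: d = Δt · v_P v_S / (v_P − v_S) = Δt · (6.79·3.53)/(6.79−3.53) ≈ 7.3524·Δt.
So d_A = 51.39, d_B = 59.54, d_C = 53.56 km.
Circle about each station: (x − 3.9)² + (y + 37.0)² = 51.39²; (x + 2.2)² + (y − 26.3)² = 59.54²; (x − 78.6)² + (y − 34.7)² = 53.56².
Subtracting pairs of circle equations eliminates x²+y² and gives linear equations (the radical axes):
-12.2 x + 126.6 y = -1591.76
149.4 x + 143.4 y = 5770.10
Solving the 2×2 system: x ≈ 46.4, y ≈ -8.1 km.

(46.4, -8.1)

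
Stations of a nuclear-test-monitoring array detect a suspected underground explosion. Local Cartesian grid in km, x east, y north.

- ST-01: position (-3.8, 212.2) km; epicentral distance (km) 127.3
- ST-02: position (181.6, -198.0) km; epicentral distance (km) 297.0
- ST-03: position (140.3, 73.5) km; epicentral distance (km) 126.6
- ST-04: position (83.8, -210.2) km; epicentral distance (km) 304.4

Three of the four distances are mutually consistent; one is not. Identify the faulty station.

Solve using three stations at a time. Using ST-01, ST-03, ST-04 (subtract circle equations pairwise → linear system) gives (x, y) ≈ (14.3, 86.2).
Distances from that point to each station vs reported:
  ST-01: calculated 127.3 vs reported 127.3 → residual 0.0 km
  ST-02: calculated 329.8 vs reported 297.0 → residual 32.8 km
  ST-03: calculated 126.6 vs reported 126.6 → residual 0.0 km
  ST-04: calculated 304.4 vs reported 304.4 → residual 0.0 km
ST-01, ST-03, ST-04 are mutually consistent (residuals ≈ 0); ST-02 is off by 32.8 km.

ST-02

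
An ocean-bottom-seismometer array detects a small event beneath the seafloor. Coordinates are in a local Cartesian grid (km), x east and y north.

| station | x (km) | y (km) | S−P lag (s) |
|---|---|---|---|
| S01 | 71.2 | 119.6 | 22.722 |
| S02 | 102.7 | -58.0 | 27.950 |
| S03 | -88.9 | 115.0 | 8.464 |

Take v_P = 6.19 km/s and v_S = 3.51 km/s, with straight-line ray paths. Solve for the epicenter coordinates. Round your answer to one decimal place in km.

Distance from S−P lag: d = Δt · v_P v_S / (v_P − v_S) = Δt · (6.19·3.51)/(6.19−3.51) ≈ 8.1071·Δt.
So d_S01 = 184.21, d_S02 = 226.59, d_S03 = 68.62 km.
Circle about each station: (x − 71.2)² + (y − 119.6)² = 184.21²; (x − 102.7)² + (y + 58.0)² = 226.59²; (x + 88.9)² + (y − 115.0)² = 68.62².
Subtracting the S01 equation from the S02 and S03 equations removes the quadratic terms:
63.0 x − 355.2 y = -22872.01
-320.2 x − 9.2 y = 30979.23
Solving the 2×2 system: x ≈ -98.1, y ≈ 47.0 km.

x ≈ -98.1 km, y ≈ 47.0 km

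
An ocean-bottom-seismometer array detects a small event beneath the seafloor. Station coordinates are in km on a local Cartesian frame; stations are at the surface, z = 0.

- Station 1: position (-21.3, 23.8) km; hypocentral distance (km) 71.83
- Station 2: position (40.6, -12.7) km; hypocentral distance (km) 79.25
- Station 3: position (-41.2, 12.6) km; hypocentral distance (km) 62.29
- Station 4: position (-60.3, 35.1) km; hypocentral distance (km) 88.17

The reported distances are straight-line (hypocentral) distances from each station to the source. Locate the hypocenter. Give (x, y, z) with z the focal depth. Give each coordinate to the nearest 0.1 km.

Each station gives a sphere (x−x_i)² + (y−y_i)² + z² = d_i² (stations at z=0).
Subtracting the Station 1 sphere from Station 2 and Station 3: z² cancels, leaving linear equations in x and y:
123.8 x − 73.0 y = -331.49
-39.8 x − 22.4 y = 2115.57
Solving: x ≈ -28.504, y ≈ -43.799 km (keep extra digits for the depth step; rounded: -28.5, -43.8).
Then from the Station 1 sphere: z² = 71.83² − (x + 21.3)² − (y − 23.8)² with x = -28.504, y = -43.799, so z ≈ 23.195 ≈ 23.2 km.
Check against Station 4 (with the unrounded solution): distance 88.17 ≈ 88.17 km. ✓

x ≈ -28.5 km, y ≈ -43.8 km, depth ≈ 23.2 km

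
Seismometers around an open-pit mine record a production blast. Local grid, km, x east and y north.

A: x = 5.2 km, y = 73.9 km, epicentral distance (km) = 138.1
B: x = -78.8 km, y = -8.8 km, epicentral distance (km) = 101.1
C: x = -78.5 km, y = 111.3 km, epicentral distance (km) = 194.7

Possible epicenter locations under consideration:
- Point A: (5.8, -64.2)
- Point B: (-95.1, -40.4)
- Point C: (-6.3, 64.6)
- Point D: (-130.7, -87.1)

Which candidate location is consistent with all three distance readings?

For each candidate, compare |candidate − station| to the reported distance:
Point A: residuals A 0.0, B 0.0, C 0.0 → max 0.0 km
Point B: residuals A 14.0, B 65.5, C 42.1 → max 65.5 km
Point C: residuals A 123.3, B 2.1, C 108.7 → max 123.3 km
Point D: residuals A 72.6, B 7.2, C 10.5 → max 72.6 km
Only Point A has all residuals ≈ 0.

Point A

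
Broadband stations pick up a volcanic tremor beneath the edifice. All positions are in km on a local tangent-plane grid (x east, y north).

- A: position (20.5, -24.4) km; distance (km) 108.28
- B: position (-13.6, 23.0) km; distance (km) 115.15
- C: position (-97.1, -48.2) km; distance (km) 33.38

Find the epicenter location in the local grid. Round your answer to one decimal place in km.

Circle about each station: (x − 20.5)² + (y + 24.4)² = 108.28²; (x + 13.6)² + (y − 23.0)² = 115.15²; (x + 97.1)² + (y + 48.2)² = 33.38².
Subtracting the A equation from the B and C equations removes the quadratic terms:
-68.2 x + 94.8 y = -1836.61
-235.2 x − 47.6 y = 21346.37
Solving the 2×2 system: x ≈ -75.8, y ≈ -73.9 km.

(-75.8, -73.9)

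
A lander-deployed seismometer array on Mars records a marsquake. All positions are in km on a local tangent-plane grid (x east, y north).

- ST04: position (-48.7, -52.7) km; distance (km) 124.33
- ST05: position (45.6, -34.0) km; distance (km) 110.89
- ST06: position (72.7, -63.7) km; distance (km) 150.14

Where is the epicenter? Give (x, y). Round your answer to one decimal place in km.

-6.1 km east, 64.1 km north

Circle about each station: (x + 48.7)² + (y + 52.7)² = 124.33²; (x − 45.6)² + (y + 34.0)² = 110.89²; (x − 72.7)² + (y + 63.7)² = 150.14².
Subtracting the ST04 equation from the ST05 and ST06 equations removes the quadratic terms:
188.6 x + 37.4 y = 1247.74
242.8 x − 22.0 y = -2890.07
Solving the 2×2 system: x ≈ -6.1, y ≈ 64.1 km.
Check against ST04 (with the unrounded x, y): √((x + 48.7)²+(y + 52.7)²) = 124.33 ≈ 124.33 km. ✓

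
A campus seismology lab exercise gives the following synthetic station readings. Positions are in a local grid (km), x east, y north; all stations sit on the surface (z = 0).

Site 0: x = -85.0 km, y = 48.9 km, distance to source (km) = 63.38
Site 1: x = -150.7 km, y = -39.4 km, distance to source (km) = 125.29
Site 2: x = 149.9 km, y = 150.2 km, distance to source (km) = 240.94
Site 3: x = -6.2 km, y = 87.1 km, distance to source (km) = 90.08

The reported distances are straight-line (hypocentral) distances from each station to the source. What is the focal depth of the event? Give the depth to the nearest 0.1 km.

Each station gives a sphere (x−x_i)² + (y−y_i)² + z² = d_i² (stations at z=0).
Subtracting the Site 0 sphere from Site 1 and Site 2: z² cancels, leaving linear equations in x and y:
-131.4 x − 176.6 y = 2966.08
469.8 x + 202.6 y = -18621.22
Solving: x ≈ -47.699, y ≈ 18.695 km (keep extra digits for the depth step; rounded: -47.7, 18.7).
Then from the Site 0 sphere: z² = 63.38² − (x + 85.0)² − (y − 48.9)² with x = -47.699, y = 18.695, so z ≈ 41.392 ≈ 41.4 km.

z ≈ 41.4 km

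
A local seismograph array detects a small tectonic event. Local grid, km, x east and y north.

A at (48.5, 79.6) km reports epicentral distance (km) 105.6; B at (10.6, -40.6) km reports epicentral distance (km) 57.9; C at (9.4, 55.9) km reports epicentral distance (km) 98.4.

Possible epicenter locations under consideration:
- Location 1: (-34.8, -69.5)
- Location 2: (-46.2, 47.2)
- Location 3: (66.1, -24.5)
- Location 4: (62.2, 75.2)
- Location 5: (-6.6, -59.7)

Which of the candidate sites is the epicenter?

Location 3

For each candidate, compare |candidate − station| to the reported distance:
Location 1: residuals A 65.2, B 4.1, C 34.6 → max 65.2 km
Location 2: residuals A 5.5, B 46.7, C 42.1 → max 46.7 km
Location 3: residuals A 0.0, B 0.1, C 0.0 → max 0.1 km
Location 4: residuals A 91.2, B 68.9, C 42.2 → max 91.2 km
Location 5: residuals A 44.2, B 32.2, C 18.3 → max 44.2 km
Only Location 3 has all residuals ≈ 0.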